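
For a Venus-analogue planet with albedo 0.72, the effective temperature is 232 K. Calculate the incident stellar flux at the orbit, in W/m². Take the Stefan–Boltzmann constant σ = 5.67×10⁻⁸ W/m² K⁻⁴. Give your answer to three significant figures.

From S(1−α)/4 = σT⁴: S = 4σT⁴/(1−α).
σT⁴ = 5.67×10⁻⁸·(232)⁴ = 164.3 W/m².
S = 4·164.3/0.28 = 2347 W/m².

2350 W/m²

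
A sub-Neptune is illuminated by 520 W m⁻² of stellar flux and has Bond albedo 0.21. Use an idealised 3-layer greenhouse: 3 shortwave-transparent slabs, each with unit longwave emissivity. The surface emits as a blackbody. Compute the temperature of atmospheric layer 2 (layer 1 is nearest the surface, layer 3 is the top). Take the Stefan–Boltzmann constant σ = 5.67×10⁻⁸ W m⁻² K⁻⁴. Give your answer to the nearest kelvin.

245 K

The effective emission temperature is T_e = [S(1−α)/(4σ)]^¼ = 206.3 K.
Each opaque layer satisfies 2T_j⁴ = T_{j−1}⁴ + T_{j+1}⁴, giving T_k⁴ = (N+1−k)T_e⁴.
T_2 = (2)^(1/4)·206.3 = 245.3 K.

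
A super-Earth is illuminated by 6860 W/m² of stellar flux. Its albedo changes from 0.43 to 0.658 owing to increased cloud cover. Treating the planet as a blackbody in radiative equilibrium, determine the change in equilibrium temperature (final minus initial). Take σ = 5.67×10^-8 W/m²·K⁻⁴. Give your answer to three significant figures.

Initial: T₁ = [S(1−0.43)/(4σ)]^(1/4) = 362.4 K.
Final:   T₂ = [S(1−0.658)/(4σ)]^(1/4) = 318.9 K.
ΔT = T₂ − T₁ = -43.44 K.

-43.4 kelvin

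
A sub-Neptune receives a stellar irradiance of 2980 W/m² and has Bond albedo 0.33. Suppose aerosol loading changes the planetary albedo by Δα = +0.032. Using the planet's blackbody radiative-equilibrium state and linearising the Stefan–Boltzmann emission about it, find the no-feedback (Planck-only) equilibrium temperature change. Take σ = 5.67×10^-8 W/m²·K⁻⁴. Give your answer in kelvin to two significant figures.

Unperturbed T_e = [2980·(1−0.33)/(4σ)]^¼ = 306.3 K.
The change in absorbed flux is Δ[S(1−α)/4] = −SΔα/4 = -23.84 W/m².
Planck response: λ_P = 4σT_e³ = 4·5.67×10⁻⁸·(306.3)³ = 6.518 W/m²/K.
ΔT₀ = ΔF/λ_P = -23.84/6.518 = -3.66 K.

-3.7 K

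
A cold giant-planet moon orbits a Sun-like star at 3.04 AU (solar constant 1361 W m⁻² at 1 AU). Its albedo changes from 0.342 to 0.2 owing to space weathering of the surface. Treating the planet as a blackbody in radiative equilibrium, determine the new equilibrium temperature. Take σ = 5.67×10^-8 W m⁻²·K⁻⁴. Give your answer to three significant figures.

By the inverse-square law, S = 1361/3.04² = 147.3 W m⁻².
T₂ = [S(1−α₂)/(4σ)]^(1/4) = [147.3·0.8/(4σ)]^(1/4) = 151.0 K.

151 K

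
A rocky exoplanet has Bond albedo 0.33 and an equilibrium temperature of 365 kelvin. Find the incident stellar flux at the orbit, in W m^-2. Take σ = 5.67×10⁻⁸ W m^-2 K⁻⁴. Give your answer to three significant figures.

6010 W m^-2

From S(1−α)/4 = σT⁴: S = 4σT⁴/(1−α).
σT⁴ = 5.67×10⁻⁸·(365)⁴ = 1006 W m^-2.
S = 4·1006/0.67 = 6008 W m^-2.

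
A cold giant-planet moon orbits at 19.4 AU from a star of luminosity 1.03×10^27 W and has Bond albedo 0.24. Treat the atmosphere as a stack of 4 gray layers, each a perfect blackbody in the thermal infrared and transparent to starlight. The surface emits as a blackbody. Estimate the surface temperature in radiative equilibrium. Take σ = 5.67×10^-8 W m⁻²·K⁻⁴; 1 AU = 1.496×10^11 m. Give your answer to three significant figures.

Orbital distance: d = 19.4 AU = 2.902×10^12 m.
Flux at the orbit: S = L/(4πd²) = 1.03×10^27/(4π·(2.90×10^12)²) = 9.731 W m⁻².
OLR = S(1−α)/4 = 1.849 W m⁻²; the top layer radiates at T_e = 75.57 K.
Layer-by-layer balance gives σT_s⁴ = (N+1)σT_e⁴, so T_s = 5^¼·75.57 = 113.0 K.

113 K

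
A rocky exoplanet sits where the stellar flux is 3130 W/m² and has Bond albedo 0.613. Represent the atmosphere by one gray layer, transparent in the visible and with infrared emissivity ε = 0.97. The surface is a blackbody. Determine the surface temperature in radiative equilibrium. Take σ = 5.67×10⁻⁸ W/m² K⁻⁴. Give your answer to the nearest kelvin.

319 kelvin

At the top of the atmosphere, σT_e⁴ = S(1−α)/4 = 302.8 W/m², giving T_e = 270.3 K.
For a single slab of emissivity ε, T_s⁴ = 2T_e⁴/(2−ε); thus T_s = 270.3·(1.942)^(1/4) = 319.1 K.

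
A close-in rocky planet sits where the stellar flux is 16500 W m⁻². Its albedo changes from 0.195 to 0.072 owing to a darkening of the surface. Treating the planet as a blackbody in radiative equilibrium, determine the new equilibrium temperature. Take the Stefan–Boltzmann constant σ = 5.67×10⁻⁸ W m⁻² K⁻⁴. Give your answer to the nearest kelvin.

510 kelvin

New equilibrium: T₂ = [(1−0.072)·16500/(4σ)]^(1/4) = 509.7 K.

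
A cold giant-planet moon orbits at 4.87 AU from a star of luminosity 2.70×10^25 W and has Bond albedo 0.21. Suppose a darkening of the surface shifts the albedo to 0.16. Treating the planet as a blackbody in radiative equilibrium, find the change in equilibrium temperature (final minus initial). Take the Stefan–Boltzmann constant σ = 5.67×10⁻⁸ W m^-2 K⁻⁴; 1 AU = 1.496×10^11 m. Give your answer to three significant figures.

0.947 K

Orbital distance: d = 4.87 AU = 7.286×10^11 m.
Flux at the orbit: S = L/(4πd²) = 2.70×10^25/(4π·(7.29×10^11)²) = 4.048 W m^-2.
With α = 0.21, T₁ = 61.28 K.
After:  T₂ = [4.048·0.84/(4σ)]^(1/4) = 62.23 K.
ΔT = T₂ − T₁ = 0.9474 K.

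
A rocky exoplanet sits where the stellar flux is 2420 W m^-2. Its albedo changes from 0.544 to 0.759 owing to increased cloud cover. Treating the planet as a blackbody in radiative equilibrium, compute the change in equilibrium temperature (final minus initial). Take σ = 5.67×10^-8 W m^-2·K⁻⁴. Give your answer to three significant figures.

-38.9 kelvin

Before: T₁ = [2420·0.456/(4σ)]^(1/4) = 264.1 K.
With α = 0.759, T₂ = 225.2 K.
ΔT = T₂ − T₁ = -38.92 K.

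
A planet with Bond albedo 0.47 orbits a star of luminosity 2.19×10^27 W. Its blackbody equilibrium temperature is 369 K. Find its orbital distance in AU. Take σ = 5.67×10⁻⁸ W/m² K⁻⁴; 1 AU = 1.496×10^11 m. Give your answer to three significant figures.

The flux needed for this T is 4σT⁴/(1−0.47) = 7934 W/m².
S = L/(4πd²) → d = √(L/4πS) = √(2.19×10^27/(4π·7934)) = 1.482×10^11 m = 0.9907 AU.

0.991 AU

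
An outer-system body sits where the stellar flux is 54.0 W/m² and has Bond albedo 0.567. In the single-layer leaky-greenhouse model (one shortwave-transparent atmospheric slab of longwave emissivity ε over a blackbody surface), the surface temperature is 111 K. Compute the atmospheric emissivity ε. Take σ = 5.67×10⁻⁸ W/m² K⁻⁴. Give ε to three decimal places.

Effective temperature: T_e = [S(1−α)/(4σ)]^(1/4) = 100.8 K.
T_s⁴ = T_e⁴·2/(2−ε) → ε = 2 − 2(T_e/T_s)⁴ = 2 − 2·(100.8/111)⁴ = 0.6418.

0.642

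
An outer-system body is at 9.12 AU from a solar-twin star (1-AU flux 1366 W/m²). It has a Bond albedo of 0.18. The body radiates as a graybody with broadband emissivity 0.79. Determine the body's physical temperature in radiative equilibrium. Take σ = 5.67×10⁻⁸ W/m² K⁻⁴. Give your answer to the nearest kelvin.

93 K

Irradiance scales as 1/d², so S = 1366 W/m² × (1/9.12)² = 16.42 W/m².
The planet absorbs (1−α)S over its disc πR² and re-emits over 4πR², so the mean absorbed flux is (1−0.18)·16.42/4 = 3.367 W/m².
Equating to εσT⁴ with ε = 0.79: T = (3.367/0.79σ)^(1/4) = 93.11 K.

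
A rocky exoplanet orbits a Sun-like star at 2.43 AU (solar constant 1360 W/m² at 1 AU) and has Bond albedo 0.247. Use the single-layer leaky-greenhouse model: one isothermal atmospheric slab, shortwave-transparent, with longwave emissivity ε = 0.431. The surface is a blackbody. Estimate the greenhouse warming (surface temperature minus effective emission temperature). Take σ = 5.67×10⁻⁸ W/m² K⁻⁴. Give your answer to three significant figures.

Irradiance scales as 1/d², so S = 1360 W/m² × (1/2.43)² = 230.3 W/m².
At the top of the atmosphere, σT_e⁴ = S(1−α)/4 = 43.36 W/m², giving T_e = 166.3 K.
The surface balance (absorbed SW + ε·downward IR = σT_s⁴) with T_a⁴ = T_s⁴/2 reduces to T_s = T_e·[2/(2−ε)]^¼ = 176.7 K.
T_s − T_e = 176.7 − 166.3 = 10.40 K.

10.4 kelvin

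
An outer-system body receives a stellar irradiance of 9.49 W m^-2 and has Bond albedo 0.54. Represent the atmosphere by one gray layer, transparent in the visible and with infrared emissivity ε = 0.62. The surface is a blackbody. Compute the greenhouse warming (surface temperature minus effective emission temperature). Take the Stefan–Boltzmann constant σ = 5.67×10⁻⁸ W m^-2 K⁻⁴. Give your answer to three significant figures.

Effective emission temperature (TOA balance): σT_e⁴ = S(1−α)/4 = 1.091 W m^-2 → T_e = 66.24 K.
The surface balance (absorbed SW + ε·downward IR = σT_s⁴) with T_a⁴ = T_s⁴/2 reduces to T_s = T_e·[2/(2−ε)]^¼ = 72.67 K.
T_s − T_e = 72.67 − 66.24 = 6.438 K.

6.44 K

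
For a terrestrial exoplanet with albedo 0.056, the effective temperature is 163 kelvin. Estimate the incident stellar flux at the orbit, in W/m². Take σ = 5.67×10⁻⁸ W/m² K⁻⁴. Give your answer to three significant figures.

170 W/m²

Invert the energy balance for S: S = 4σT⁴/(1−α).
The emitted flux is σT⁴ = 40.03 W/m².
So S = 4×40.03/(1−0.056) = 169.6 W/m².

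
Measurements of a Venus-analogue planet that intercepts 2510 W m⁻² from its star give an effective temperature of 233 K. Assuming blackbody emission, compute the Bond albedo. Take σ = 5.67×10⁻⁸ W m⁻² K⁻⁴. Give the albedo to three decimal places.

From σT⁴ = S(1−α)/4 we invert for α: 1−α = 4σT⁴/S.
4σT⁴ = 4·5.67×10⁻⁸·(233)⁴ = 668.4 W m⁻².
1−α = 668.4/2510 = 0.2663, so α = 0.7337.

0.734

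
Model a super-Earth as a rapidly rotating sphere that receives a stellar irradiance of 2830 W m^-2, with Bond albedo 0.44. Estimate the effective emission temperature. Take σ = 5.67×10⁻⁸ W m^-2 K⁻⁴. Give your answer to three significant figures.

Absorbed flux (global mean): S(1−α)/4 = 2830·0.56/4 = 396.2 W m^-2.
Set σT⁴ = 396.2 → T = (396.2/σ)^(1/4) = 289.1 K.

289 K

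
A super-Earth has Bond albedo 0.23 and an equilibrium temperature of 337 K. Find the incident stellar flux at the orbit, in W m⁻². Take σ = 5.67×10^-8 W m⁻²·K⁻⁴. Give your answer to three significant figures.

3800 W m⁻²

Invert the energy balance for S: S = 4σT⁴/(1−α).
σT⁴ = 5.67×10⁻⁸·(337)⁴ = 731.3 W m⁻².
S = 4·731.3/0.77 = 3799 W m⁻².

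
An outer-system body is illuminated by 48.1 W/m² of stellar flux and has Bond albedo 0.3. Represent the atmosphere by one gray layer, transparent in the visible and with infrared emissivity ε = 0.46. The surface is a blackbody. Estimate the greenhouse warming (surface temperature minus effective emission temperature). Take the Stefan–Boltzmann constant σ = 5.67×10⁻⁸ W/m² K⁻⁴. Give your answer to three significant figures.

The planet radiates to space at T_e = [S(1−α)/(4σ)]^(1/4) = 110.4 K.
Surface balance with a leaky layer gives σT_s⁴ = σT_e⁴·2/(2−ε), so T_s = T_e·[2/(2−0.46)]^(1/4) = 117.8 K.
T_s − T_e = 117.8 − 110.4 = 7.453 K.

7.45 kelvin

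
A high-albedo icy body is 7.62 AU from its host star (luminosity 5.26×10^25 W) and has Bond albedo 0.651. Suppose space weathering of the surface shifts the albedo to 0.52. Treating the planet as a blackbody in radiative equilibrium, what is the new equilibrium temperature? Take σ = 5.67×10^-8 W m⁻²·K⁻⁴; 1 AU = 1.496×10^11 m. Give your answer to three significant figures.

Orbital distance: d = 7.62 AU = 1.140×10^12 m.
Spreading L over a sphere of radius d: S = 5.26×10^25/(4π·1.14×10^12²) = 3.221 W m⁻².
T₂ = [S(1−α₂)/(4σ)]^(1/4) = [3.221·0.48/(4σ)]^(1/4) = 51.10 K.

51.1 K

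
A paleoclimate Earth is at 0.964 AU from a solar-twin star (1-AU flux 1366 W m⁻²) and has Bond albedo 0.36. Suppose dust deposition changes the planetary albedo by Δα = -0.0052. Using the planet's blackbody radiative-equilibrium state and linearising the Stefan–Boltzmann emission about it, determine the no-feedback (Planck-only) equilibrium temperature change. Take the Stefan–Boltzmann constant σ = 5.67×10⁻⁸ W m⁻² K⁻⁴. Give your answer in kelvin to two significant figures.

Irradiance scales as 1/d², so S = 1366 W m⁻² × (1/0.964)² = 1470 W m⁻².
Unperturbed T_e = [1470·(1−0.36)/(4σ)]^¼ = 253.8 K.
The change in absorbed flux is Δ[S(1−α)/4] = −SΔα/4 = 1.911 W m⁻².
The Planck feedback parameter is 4σT_e³ = 3.707 W m⁻²/K.
Hence the no-feedback warming is ΔF/(4σT_e³) = 0.515 K.

0.52 K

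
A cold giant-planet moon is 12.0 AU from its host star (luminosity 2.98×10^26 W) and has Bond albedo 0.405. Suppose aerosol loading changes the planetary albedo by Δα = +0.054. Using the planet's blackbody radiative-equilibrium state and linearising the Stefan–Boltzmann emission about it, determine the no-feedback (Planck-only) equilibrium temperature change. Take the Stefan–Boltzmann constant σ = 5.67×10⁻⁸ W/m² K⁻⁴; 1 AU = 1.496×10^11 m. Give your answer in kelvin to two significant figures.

Orbital distance: d = 12.0 AU = 1.795×10^12 m.
Spreading L over a sphere of radius d: S = 2.98×10^26/(4π·1.80×10^12²) = 7.358 W/m².
Reference equilibrium: T_e = [S(1−α)/(4σ)]^(1/4) = 66.28 K.
The change in absorbed flux is Δ[S(1−α)/4] = −SΔα/4 = -0.09934 W/m².
Planck response: λ_P = 4σT_e³ = 4·5.67×10⁻⁸·(66.28)³ = 0.06605 W/m²/K.
ΔT₀ = ΔF/λ_P = -0.09934/0.06605 = -1.50 K.

-1.5 kelvin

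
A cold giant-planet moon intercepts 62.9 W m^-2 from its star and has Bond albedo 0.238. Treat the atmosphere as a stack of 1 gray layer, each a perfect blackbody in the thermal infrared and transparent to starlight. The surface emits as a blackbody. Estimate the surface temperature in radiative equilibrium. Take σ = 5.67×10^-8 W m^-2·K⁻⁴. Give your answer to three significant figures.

143 K

Top-of-atmosphere balance: σT_e⁴ = S(1−α)/4 = 11.98 W m^-2 → T_e = 120.6 K.
For an N-layer opaque stack, T_s⁴ = (N+1)T_e⁴, hence T_s = (2)^(1/4)×120.6 K = 143.4 K.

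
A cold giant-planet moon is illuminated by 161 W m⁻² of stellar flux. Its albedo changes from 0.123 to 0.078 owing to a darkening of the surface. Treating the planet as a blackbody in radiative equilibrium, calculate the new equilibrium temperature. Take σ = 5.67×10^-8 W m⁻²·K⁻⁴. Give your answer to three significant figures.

With the new albedo, S(1−α₂)/4 = 37.11 W m⁻², so T₂ = 159.9 K.

160 K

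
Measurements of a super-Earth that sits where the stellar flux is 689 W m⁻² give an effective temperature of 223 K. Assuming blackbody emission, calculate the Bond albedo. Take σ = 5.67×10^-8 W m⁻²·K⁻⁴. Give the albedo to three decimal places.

0.186

Rearranging the radiative balance, α = 1 − 4σT⁴/S.
4σT⁴ = 4·5.67×10⁻⁸·(223)⁴ = 560.9 W m⁻².
1−α = 560.9/689.0 = 0.8140, so α = 0.1860.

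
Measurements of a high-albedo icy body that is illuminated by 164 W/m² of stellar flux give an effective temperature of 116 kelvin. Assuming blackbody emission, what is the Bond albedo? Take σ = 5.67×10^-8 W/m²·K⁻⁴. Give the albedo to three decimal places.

From σT⁴ = S(1−α)/4 we invert for α: 1−α = 4σT⁴/S.
4σT⁴ = 4·5.67×10⁻⁸·(116)⁴ = 41.07 W/m².
Hence α = 1 − 41.07/164.0 = 0.7496.

0.750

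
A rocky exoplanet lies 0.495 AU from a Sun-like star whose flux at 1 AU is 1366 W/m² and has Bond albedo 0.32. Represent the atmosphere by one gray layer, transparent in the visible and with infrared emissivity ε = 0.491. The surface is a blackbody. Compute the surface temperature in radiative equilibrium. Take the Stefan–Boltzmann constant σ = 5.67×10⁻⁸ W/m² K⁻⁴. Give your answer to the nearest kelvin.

By the inverse-square law, S = 1366/0.495² = 5575 W/m².
The planet radiates to space at T_e = [S(1−α)/(4σ)]^(1/4) = 359.6 K.
Surface balance with a leaky layer gives σT_s⁴ = σT_e⁴·2/(2−ε), so T_s = T_e·[2/(2−0.491)]^(1/4) = 385.8 K.

386 K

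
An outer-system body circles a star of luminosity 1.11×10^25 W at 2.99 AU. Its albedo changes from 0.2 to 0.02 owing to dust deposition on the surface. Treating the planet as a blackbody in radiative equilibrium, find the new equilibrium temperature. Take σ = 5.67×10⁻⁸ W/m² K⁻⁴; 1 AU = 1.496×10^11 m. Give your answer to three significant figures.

66.1 K

d = 2.99 × 1.496×10^11 m = 4.473×10^11 m.
Flux at the orbit: S = L/(4πd²) = 1.11×10^25/(4π·(4.47×10^11)²) = 4.415 W/m².
New equilibrium: T₂ = [(1−0.02)·4.415/(4σ)]^(1/4) = 66.09 K.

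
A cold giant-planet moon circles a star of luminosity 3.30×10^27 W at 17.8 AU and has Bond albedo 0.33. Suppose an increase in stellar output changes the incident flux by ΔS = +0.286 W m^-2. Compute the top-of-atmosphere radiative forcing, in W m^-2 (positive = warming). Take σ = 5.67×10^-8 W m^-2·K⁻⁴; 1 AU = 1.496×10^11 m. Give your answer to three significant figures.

d = 17.8 × 1.496×10^11 m = 2.663×10^12 m.
Flux at the orbit: S = L/(4πd²) = 3.30×10^27/(4π·(2.66×10^12)²) = 37.03 W m^-2.
TOA radiative forcing: ΔF = (1−α)ΔS/4 = 0.67·(+0.286)/4 = 0.04790 W m^-2.

0.0479 W m^-2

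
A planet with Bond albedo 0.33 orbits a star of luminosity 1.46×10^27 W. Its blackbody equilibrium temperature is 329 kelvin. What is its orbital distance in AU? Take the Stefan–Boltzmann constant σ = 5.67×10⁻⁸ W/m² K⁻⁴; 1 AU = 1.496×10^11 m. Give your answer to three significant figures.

Required flux: S = 4σT⁴/(1−α) = 3966 W/m².
From L = 4πd²S, d = √(1.46×10^27/(4π·3966)) = 1.712×10^11 m = 1.144 AU.

1.14 AU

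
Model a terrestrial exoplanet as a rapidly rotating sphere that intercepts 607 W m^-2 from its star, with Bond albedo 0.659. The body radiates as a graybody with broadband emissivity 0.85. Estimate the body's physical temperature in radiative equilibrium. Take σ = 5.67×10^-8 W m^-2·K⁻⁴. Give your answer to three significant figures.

181 K

Averaging over the sphere, the absorbed flux is S(1−α)/4 = 51.75 W m^-2.
Equating to εσT⁴ with ε = 0.85: T = (51.75/0.85σ)^(1/4) = 181.0 K.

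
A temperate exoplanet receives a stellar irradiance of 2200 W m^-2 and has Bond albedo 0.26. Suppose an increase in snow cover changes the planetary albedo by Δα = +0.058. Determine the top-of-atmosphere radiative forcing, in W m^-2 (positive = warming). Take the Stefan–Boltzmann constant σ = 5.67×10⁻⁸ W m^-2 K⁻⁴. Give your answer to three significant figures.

TOA radiative forcing: ΔF = −S·Δα/4 = −2200·(+0.058)/4 = -31.90 W m^-2.

-31.9 W m^-2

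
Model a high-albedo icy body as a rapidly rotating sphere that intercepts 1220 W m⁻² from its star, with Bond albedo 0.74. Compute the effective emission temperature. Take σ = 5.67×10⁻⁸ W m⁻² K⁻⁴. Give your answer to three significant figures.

Absorbed flux (global mean): S(1−α)/4 = 1220·0.26/4 = 79.30 W m⁻².
In equilibrium σT⁴ equals this, so T = 193.4 K.

193 kelvin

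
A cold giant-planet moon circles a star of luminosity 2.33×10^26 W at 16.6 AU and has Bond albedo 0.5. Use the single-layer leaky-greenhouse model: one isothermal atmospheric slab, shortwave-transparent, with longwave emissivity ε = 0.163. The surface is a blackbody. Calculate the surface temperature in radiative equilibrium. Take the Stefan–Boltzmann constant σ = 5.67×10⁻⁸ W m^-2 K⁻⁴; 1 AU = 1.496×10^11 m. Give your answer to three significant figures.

d = 16.6 × 1.496×10^11 m = 2.483×10^12 m.
S = L/(4πd²) = 3.007 W m^-2.
Effective emission temperature (TOA balance): σT_e⁴ = S(1−α)/4 = 0.3758 W m^-2 → T_e = 50.74 K.
Surface balance with a leaky layer gives σT_s⁴ = σT_e⁴·2/(2−ε), so T_s = T_e·[2/(2−0.163)]^(1/4) = 51.83 K.

51.8 K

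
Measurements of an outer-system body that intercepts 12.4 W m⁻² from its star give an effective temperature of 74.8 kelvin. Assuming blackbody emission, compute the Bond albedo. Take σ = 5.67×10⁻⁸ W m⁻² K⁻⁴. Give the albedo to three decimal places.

0.427

Energy balance: S(1−α)/4 = σT⁴, so 1−α = 4σT⁴/S.
4σT⁴ = 4·5.67×10⁻⁸·(74.8)⁴ = 7.100 W m⁻².
Hence α = 1 − 7.100/12.40 = 0.4274.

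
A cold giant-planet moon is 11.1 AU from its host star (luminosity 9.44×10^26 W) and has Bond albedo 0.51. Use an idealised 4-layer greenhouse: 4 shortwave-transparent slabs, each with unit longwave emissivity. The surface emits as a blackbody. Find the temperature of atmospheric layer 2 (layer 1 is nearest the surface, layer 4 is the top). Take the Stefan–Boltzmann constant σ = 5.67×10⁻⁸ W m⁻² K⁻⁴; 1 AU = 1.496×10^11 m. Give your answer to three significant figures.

115 K

d = 11.1 × 1.496×10^11 m = 1.661×10^12 m.
S = L/(4πd²) = 27.24 W m⁻².
OLR = S(1−α)/4 = 3.337 W m⁻²; the top layer radiates at T_e = 87.59 K.
The net upward flux σT_e⁴ is constant between every pair of levels, so T_k⁴ = (N+1−k)T_e⁴.
T_2 = (3)^(1/4)·87.59 = 115.3 K.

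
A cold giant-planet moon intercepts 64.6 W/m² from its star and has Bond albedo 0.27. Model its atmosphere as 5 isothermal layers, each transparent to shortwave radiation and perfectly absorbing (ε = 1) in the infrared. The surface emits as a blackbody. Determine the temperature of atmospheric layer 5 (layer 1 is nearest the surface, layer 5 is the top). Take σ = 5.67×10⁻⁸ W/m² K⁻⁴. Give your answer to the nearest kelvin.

The effective emission temperature is T_e = [S(1−α)/(4σ)]^¼ = 120.1 K.
In the N-layer model, layer k (counted from the surface) has T_k = (N+1−k)^(1/4)·T_e.
T_5 = (1)^(1/4)·120.1 = 120.1 K.

120 K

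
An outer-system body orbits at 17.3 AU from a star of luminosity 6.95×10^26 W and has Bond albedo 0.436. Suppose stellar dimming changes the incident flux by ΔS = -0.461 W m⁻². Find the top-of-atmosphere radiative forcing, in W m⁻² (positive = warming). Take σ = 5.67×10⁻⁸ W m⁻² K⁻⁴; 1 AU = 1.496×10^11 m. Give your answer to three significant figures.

-0.0650 W m⁻²

Orbital distance: d = 17.3 AU = 2.588×10^12 m.
Spreading L over a sphere of radius d: S = 6.95×10^26/(4π·2.59×10^12²) = 8.257 W m⁻².
ΔF = Δ[S(1−α)]/4 = (1−0.436)·-0.461/4 = -0.06500 W m⁻².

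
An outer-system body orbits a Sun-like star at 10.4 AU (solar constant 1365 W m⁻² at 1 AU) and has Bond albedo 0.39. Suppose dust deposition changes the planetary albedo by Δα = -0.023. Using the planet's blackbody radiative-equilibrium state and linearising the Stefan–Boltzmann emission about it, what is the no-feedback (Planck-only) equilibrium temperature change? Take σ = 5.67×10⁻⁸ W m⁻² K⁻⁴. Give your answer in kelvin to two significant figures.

0.72 kelvin

By the inverse-square law, S = 1365/10.4² = 12.62 W m⁻².
Unperturbed T_e = [12.62·(1−0.39)/(4σ)]^¼ = 76.33 K.
TOA radiative forcing: ΔF = −S·Δα/4 = −12.62·(-0.023)/4 = 0.07257 W m⁻².
Planck response: λ_P = 4σT_e³ = 4·5.67×10⁻⁸·(76.33)³ = 0.1009 W m⁻²/K.
So ΔT₀ = 0.07257/0.1009 = 0.719 K.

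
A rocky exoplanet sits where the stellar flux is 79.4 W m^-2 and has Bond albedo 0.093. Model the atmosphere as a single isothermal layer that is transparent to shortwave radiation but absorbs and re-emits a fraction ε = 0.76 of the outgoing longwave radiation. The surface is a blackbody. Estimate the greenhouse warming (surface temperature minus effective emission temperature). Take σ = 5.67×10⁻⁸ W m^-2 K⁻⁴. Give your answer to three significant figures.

Effective emission temperature (TOA balance): σT_e⁴ = S(1−α)/4 = 18.00 W m^-2 → T_e = 133.5 K.
For a single slab of emissivity ε, T_s⁴ = 2T_e⁴/(2−ε); thus T_s = 133.5·(1.613)^(1/4) = 150.4 K.
The atmosphere warms the surface by 16.95 K.

16.9 K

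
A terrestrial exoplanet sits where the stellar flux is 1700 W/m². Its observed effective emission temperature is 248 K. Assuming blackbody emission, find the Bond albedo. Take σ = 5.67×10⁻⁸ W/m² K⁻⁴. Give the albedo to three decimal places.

0.495

Energy balance: S(1−α)/4 = σT⁴, so 1−α = 4σT⁴/S.
σT⁴ = 214.5 W/m², so 4σT⁴ = 857.9 W/m².
1−α = 857.9/1700 = 0.5047, so α = 0.4953.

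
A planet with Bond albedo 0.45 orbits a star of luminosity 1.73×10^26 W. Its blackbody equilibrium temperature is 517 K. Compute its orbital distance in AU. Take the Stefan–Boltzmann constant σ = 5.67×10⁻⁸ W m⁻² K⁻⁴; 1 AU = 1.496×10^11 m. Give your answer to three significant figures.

The flux needed for this T is 4σT⁴/(1−0.45) = 29460 W m⁻².
From L = 4πd²S, d = √(1.73×10^26/(4π·29460)) = 2.162×10^10 m = 0.1445 AU.

0.144 AU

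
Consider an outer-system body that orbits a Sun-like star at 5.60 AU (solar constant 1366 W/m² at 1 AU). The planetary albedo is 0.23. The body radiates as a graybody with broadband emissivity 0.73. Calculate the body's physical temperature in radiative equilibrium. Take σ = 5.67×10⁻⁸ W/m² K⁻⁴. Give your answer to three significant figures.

119 kelvin

Flux at the orbit: S = 1366/(5.60)² = 43.56 W/m².
Averaging over the sphere, the absorbed flux is S(1−α)/4 = 8.385 W/m².
Radiative balance εσT⁴ = 8.385 gives T = [8.385/(0.73·σ)]^(1/4) = 119.3 K.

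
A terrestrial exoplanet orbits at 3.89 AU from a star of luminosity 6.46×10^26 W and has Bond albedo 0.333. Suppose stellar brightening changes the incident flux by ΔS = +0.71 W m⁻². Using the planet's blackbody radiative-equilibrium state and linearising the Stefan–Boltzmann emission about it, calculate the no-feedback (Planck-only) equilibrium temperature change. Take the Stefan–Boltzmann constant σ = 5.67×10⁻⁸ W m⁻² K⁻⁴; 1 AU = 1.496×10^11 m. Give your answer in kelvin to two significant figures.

d = 3.89 × 1.496×10^11 m = 5.819×10^11 m.
Spreading L over a sphere of radius d: S = 6.46×10^26/(4π·5.82×10^11²) = 151.8 W m⁻².
The baseline emission temperature is T_e = 145.4 K.
ΔF = Δ[S(1−α)]/4 = (1−0.333)·+0.71/4 = 0.1184 W m⁻².
The Planck feedback parameter is 4σT_e³ = 0.6965 W m⁻²/K.
So ΔT₀ = 0.1184/0.6965 = 0.170 K.

0.17 K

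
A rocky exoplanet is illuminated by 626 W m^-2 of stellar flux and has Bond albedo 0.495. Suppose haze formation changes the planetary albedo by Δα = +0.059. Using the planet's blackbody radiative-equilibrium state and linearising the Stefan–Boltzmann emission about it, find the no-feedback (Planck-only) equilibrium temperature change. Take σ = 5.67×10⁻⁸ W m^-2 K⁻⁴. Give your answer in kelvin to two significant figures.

-5.6 kelvin

Reference equilibrium: T_e = [S(1−α)/(4σ)]^(1/4) = 193.2 K.
ΔF = −(S/4)Δα = −(626.0/4)×(+0.059) = -9.233 W m^-2.
The Planck feedback parameter is 4σT_e³ = 1.636 W m^-2/K.
ΔT₀ = ΔF/λ_P = -9.233/1.636 = -5.64 K.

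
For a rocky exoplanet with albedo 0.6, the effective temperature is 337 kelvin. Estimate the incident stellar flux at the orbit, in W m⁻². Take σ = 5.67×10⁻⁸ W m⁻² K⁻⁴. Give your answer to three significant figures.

From S(1−α)/4 = σT⁴: S = 4σT⁴/(1−α).
The emitted flux is σT⁴ = 731.3 W m⁻².
So S = 4×731.3/(1−0.6) = 7313 W m⁻².

7310 W m⁻²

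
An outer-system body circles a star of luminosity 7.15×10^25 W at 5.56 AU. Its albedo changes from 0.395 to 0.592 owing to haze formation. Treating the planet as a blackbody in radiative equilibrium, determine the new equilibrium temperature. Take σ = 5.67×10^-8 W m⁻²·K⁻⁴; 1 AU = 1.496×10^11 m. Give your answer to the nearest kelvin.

62 K

Orbital distance: d = 5.56 AU = 8.318×10^11 m.
Spreading L over a sphere of radius d: S = 7.15×10^25/(4π·8.32×10^11²) = 8.224 W m⁻².
With the new albedo, S(1−α₂)/4 = 0.8388 W m⁻², so T₂ = 62.02 K.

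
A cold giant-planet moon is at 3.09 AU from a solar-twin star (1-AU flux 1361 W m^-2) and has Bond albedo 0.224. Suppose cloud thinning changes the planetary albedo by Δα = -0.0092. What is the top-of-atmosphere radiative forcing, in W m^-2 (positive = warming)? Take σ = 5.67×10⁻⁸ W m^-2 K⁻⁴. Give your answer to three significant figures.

0.328 W m^-2

Flux at the orbit: S = 1361/(3.09)² = 142.5 W m^-2.
TOA radiative forcing: ΔF = −S·Δα/4 = −142.5·(-0.0092)/4 = 0.3278 W m^-2.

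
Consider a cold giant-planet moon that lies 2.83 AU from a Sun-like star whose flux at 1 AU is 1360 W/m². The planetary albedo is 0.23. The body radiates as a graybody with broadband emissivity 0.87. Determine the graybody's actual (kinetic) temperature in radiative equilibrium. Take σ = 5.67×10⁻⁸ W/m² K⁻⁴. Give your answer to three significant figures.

Irradiance scales as 1/d², so S = 1360 W/m² × (1/2.83)² = 169.8 W/m².
Averaging over the sphere, the absorbed flux is S(1−α)/4 = 32.69 W/m².
Radiative balance εσT⁴ = 32.69 gives T = [32.69/(0.87·σ)]^(1/4) = 160.4 K.

160 K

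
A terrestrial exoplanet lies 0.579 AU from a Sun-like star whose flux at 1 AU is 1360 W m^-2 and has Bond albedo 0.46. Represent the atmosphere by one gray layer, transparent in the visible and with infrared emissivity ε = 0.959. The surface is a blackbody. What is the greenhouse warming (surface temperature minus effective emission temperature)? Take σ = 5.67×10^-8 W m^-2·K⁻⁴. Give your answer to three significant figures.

By the inverse-square law, S = 1360/0.579² = 4057 W m^-2.
Effective emission temperature (TOA balance): σT_e⁴ = S(1−α)/4 = 547.7 W m^-2 → T_e = 313.5 K.
The surface balance (absorbed SW + ε·downward IR = σT_s⁴) with T_a⁴ = T_s⁴/2 reduces to T_s = T_e·[2/(2−ε)]^¼ = 369.1 K.
Greenhouse warming: T_s − T_e = 55.59 K.

55.6 kelvin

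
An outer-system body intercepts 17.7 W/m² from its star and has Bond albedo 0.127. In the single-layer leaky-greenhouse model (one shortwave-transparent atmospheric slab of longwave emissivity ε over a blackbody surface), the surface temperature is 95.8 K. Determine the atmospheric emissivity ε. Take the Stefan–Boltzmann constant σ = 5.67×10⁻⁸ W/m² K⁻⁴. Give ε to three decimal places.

Effective temperature: T_e = [S(1−α)/(4σ)]^(1/4) = 90.85 K.
Inverting T_s⁴ = 2T_e⁴/(2−ε): (T_e/T_s)⁴ = 0.8089, so ε = 2(1 − 0.8089) = 0.3822.

0.382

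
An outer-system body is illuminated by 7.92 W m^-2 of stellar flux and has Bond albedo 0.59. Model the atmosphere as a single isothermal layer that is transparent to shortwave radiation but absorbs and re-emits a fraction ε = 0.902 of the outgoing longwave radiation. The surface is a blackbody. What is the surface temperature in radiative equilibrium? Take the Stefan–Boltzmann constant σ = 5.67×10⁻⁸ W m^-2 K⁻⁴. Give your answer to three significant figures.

At the top of the atmosphere, σT_e⁴ = S(1−α)/4 = 0.8118 W m^-2, giving T_e = 61.51 K.
Surface balance with a leaky layer gives σT_s⁴ = σT_e⁴·2/(2−ε), so T_s = T_e·[2/(2−0.902)]^(1/4) = 71.46 K.

71.5 kelvin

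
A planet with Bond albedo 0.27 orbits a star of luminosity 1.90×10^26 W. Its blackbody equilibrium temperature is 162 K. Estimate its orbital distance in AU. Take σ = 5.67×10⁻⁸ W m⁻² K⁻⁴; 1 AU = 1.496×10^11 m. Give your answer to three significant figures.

1.78 AU

The flux needed for this T is 4σT⁴/(1−0.27) = 214.0 W m⁻².
Then d = [L/(4πS)]^(1/2) = 2.658×10^11 m, i.e. 1.777 AU.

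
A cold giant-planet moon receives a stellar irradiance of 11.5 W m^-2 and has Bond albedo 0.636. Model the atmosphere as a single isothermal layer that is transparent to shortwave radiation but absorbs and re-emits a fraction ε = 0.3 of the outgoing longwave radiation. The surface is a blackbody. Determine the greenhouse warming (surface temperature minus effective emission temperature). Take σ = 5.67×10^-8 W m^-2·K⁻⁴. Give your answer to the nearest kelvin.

The planet radiates to space at T_e = [S(1−α)/(4σ)]^(1/4) = 65.54 K.
The surface balance (absorbed SW + ε·downward IR = σT_s⁴) with T_a⁴ = T_s⁴/2 reduces to T_s = T_e·[2/(2−ε)]^¼ = 68.26 K.
T_s − T_e = 68.26 − 65.54 = 2.718 K.

3 K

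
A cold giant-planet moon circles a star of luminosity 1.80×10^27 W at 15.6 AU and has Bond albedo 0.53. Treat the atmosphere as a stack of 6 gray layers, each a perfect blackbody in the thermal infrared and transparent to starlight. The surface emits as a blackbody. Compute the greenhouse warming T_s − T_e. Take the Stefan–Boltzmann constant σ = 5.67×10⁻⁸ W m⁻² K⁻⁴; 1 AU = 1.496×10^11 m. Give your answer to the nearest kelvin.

d = 15.6 × 1.496×10^11 m = 2.334×10^12 m.
S = L/(4πd²) = 26.30 W m⁻².
Top-of-atmosphere balance: σT_e⁴ = S(1−α)/4 = 3.090 W m⁻² → T_e = 85.92 K.
T_s = (N+1)^(1/4)·T_e = 139.8 K.
Warming: T_s − T_e = 53.84 K.

54 K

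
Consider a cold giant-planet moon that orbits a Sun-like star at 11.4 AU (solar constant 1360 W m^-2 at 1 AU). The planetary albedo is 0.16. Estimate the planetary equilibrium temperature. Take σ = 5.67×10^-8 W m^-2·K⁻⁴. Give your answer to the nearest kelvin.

Irradiance scales as 1/d², so S = 1360 W m^-2 × (1/11.4)² = 10.46 W m^-2.
The planet absorbs (1−α)S over its disc πR² and re-emits over 4πR², so the mean absorbed flux is (1−0.16)·10.46/4 = 2.198 W m^-2.
Balancing against σT⁴: T = (2.198/5.67×10⁻⁸)^(1/4) = 78.90 K.

79 K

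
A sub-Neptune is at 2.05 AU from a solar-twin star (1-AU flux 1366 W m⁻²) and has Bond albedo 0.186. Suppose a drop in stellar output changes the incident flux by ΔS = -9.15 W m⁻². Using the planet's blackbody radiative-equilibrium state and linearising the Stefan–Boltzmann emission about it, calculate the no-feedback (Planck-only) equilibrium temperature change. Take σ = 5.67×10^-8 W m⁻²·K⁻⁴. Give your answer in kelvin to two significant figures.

-1.3 K

Irradiance scales as 1/d², so S = 1366 W m⁻² × (1/2.05)² = 325.0 W m⁻².
The baseline emission temperature is T_e = 184.8 K.
Only a fraction (1−α) is absorbed and it's spread over 4πR², so ΔF = (1−α)ΔS/4 = -1.862 W m⁻².
Planck response: λ_P = 4σT_e³ = 4·5.67×10⁻⁸·(184.8)³ = 1.432 W m⁻²/K.
Hence the no-feedback warming is ΔF/(4σT_e³) = -1.30 K.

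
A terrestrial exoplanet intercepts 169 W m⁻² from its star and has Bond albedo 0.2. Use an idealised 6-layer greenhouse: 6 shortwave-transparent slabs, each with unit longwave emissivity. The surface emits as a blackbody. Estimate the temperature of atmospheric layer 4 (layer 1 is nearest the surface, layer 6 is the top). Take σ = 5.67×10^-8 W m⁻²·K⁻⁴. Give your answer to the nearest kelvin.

The effective emission temperature is T_e = [S(1−α)/(4σ)]^¼ = 156.3 K.
In the N-layer model, layer k (counted from the surface) has T_k = (N+1−k)^(1/4)·T_e.
With k = 4: T_4 = (6+1−4)^¼·156.3 K = 205.6 K.

206 kelvin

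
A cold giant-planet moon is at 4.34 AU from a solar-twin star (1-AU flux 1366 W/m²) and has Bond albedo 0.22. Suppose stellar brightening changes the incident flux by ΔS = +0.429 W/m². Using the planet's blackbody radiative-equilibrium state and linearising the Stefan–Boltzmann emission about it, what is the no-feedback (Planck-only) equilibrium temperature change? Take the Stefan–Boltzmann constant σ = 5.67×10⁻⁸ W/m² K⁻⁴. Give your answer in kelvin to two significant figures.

Flux at the orbit: S = 1366/(4.34)² = 72.52 W/m².
The baseline emission temperature is T_e = 125.7 K.
Only a fraction (1−α) is absorbed and it's spread over 4πR², so ΔF = (1−α)ΔS/4 = 0.08366 W/m².
The Planck feedback parameter is 4σT_e³ = 0.4501 W/m²/K.
ΔT₀ = ΔF/λ_P = 0.08366/0.4501 = 0.186 K.

0.19 kelvin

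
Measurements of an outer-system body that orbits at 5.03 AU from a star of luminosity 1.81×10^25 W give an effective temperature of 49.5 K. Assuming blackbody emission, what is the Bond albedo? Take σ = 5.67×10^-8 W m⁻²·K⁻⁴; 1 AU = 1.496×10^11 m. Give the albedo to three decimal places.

Orbital distance: d = 5.03 AU = 7.525×10^11 m.
Flux at the orbit: S = L/(4πd²) = 1.81×10^25/(4π·(7.52×10^11)²) = 2.544 W m⁻².
Energy balance: S(1−α)/4 = σT⁴, so 1−α = 4σT⁴/S.
4σT⁴ = 4·5.67×10⁻⁸·(49.5)⁴ = 1.362 W m⁻².
Hence α = 1 − 1.362/2.544 = 0.4647.

0.465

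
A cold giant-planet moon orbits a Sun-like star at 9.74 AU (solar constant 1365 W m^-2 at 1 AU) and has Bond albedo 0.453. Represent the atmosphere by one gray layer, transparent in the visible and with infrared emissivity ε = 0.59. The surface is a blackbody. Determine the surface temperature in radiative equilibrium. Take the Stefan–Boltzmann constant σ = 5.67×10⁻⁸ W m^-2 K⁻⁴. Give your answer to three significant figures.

83.8 kelvin

Flux at the orbit: S = 1365/(9.74)² = 14.39 W m^-2.
Effective emission temperature (TOA balance): σT_e⁴ = S(1−α)/4 = 1.968 W m^-2 → T_e = 76.75 K.
The surface balance (absorbed SW + ε·downward IR = σT_s⁴) with T_a⁴ = T_s⁴/2 reduces to T_s = T_e·[2/(2−ε)]^¼ = 83.76 K.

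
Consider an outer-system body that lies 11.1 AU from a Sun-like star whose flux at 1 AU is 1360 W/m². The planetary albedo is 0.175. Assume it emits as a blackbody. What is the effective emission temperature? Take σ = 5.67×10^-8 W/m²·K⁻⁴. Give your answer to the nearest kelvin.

Flux at the orbit: S = 1360/(11.1)² = 11.04 W/m².
The planet absorbs (1−α)S over its disc πR² and re-emits over 4πR², so the mean absorbed flux is (1−0.175)·11.04/4 = 2.277 W/m².
In equilibrium σT⁴ equals this, so T = 79.60 K.

80 K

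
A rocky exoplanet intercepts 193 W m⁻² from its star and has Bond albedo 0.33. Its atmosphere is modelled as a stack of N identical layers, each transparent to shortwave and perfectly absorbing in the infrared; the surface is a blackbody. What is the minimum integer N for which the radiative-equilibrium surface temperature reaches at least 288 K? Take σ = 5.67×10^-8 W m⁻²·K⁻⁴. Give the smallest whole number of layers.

The effective emission temperature is T_e = [S(1−α)/(4σ)]^¼ = 154.5 K.
Need (N+1)T_e⁴ ≥ T_s⁴, i.e. N+1 ≥ (288/154.5)⁴ = 12.066.
Rounding up, N = 12.

12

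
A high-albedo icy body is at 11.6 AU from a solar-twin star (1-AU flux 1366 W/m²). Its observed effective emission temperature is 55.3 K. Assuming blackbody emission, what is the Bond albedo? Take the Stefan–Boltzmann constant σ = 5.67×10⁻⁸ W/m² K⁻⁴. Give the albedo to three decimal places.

0.791

Flux at the orbit: S = 1366/(11.6)² = 10.15 W/m².
From σT⁴ = S(1−α)/4 we invert for α: 1−α = 4σT⁴/S.
σT⁴ = 0.5303 W/m², so 4σT⁴ = 2.121 W/m².
1−α = 2.121/10.15 = 0.2089, so α = 0.7911.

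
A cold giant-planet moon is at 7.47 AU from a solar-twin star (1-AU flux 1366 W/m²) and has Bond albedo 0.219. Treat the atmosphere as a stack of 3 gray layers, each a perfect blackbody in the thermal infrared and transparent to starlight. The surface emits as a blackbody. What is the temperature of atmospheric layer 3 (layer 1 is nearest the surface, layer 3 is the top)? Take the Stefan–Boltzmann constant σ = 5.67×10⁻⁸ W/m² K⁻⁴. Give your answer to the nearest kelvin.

By the inverse-square law, S = 1366/7.47² = 24.48 W/m².
OLR = S(1−α)/4 = 4.780 W/m²; the top layer radiates at T_e = 95.82 K.
In the N-layer model, layer k (counted from the surface) has T_k = (N+1−k)^(1/4)·T_e.
With k = 3: T_3 = (3+1−3)^¼·95.82 K = 95.82 K.

96 K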